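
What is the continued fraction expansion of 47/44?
[1; 14, 1, 2]

Euclidean algorithm steps:
47 = 1 × 44 + 3
44 = 14 × 3 + 2
3 = 1 × 2 + 1
2 = 2 × 1 + 0
Continued fraction: [1; 14, 1, 2]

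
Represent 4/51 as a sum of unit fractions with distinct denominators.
1/13 + 1/663

Greedy algorithm:
4/51: ceiling(51/4) = 13, use 1/13
1/663: ceiling(663/1) = 663, use 1/663
Result: 4/51 = 1/13 + 1/663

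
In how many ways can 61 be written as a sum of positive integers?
1121505

p(n) counts ways to write n as a sum of positive integers (order ignored).
Euler's pentagonal recurrence: p(k) = p(k-1) + p(k-2) - p(k-5) - p(k-7) + p(k-12) + p(k-15) - ... (offsets j(3j∓1)/2, signs ++--, p(0)=1, p(<0)=0).
DP table for k = 0..60: p(0)=1, p(1)=1, p(2)=2, p(3)=3, p(4)=5, p(5)=7, p(6)=11, p(7)=15, p(8)=22, p(9)=30, p(10)=42, p(11)=56, p(12)=77, p(13)=101, p(14)=135, p(15)=176, p(16)=231, p(17)=297, p(18)=385, p(19)=490, p(20)=627, p(21)=792, p(22)=1002, p(23)=1255, p(24)=1575, p(25)=1958, p(26)=2436, p(27)=3010, p(28)=3718, p(29)=4565, p(30)=5604, p(31)=6842, p(32)=8349, p(33)=10143, p(34)=12310, p(35)=14883, p(36)=17977, p(37)=21637, p(38)=26015, p(39)=31185, p(40)=37338, p(41)=44583, p(42)=53174, p(43)=63261, p(44)=75175, p(45)=89134, p(46)=105558, p(47)=124754, p(48)=147273, p(49)=173525, p(50)=204226, p(51)=239943, p(52)=281589, p(53)=329931, p(54)=386155, p(55)=451276, p(56)=526823, p(57)=614154, p(58)=715220, p(59)=831820, p(60)=966467.
Final step: p(61) = p(60) + p(59) - p(56) - p(54) + p(49) + p(46) - p(39) - p(35) + p(26) + p(21) - p(10) - p(4)
= 966467 + 831820 - 526823 - 386155 + 173525 + 105558 - 31185 - 14883 + 2436 + 792 - 42 - 5
= 1121505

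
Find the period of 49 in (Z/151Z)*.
75

151 is prime, so ord(49) divides φ(151) = 150.
Divisors of 150: 1, 2, 3, 5, 6, 10, 15, 25, 30, 50, 75, 150.
Repeated squaring: 49^1 ≡ 49, 49^2 ≡ 136, 49^4 ≡ 74, 49^8 ≡ 40, 49^16 ≡ 90, 49^32 ≡ 97, 49^64 ≡ 47, 49^128 ≡ 95 (mod 151).
Test 49^d mod 151 for each divisor d in increasing order:
49^1 ≡ 49
49^2 ≡ 136
49^3 = 49^2·49^1 ≡ 20
49^5 = 49^4·49^1 ≡ 2
49^6 = 49^4·49^2 ≡ 98
49^10 = 49^8·49^2 ≡ 4
49^15 = 49^8·49^4·49^2·49^1 ≡ 8
49^25 = 49^16·49^8·49^1 ≡ 32
49^30 = 49^16·49^8·49^4·49^2 ≡ 64
49^50 = 49^32·49^16·49^2 ≡ 118
49^75 = 49^64·49^8·49^2·49^1 ≡ 1  ← first divisor giving 1
The order is 75.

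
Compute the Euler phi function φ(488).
240

488 = 2^3 × 61
φ(n) = n × ∏(1 - 1/p) for each prime p dividing n
φ(488) = 488 × (1 - 1/2) × (1 - 1/61) = 240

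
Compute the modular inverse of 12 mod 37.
34

gcd(12, 37) = 1, so the inverse exists.
Extended Euclidean algorithm on (37, 12):
37 = 3 × 12 + 1  ⟹  1 = (1)·37 + (-3)·12
So (-3)·12 ≡ 1 (mod 37), i.e. 12^(-1) ≡ -3 ≡ 34 (mod 37).
Check: 12 × 34 = 408 ≡ 1 (mod 37)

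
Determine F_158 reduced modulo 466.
1

Matrix identity: Q^n = [[F_(n+1), F_n], [F_n, F_(n-1)]] with Q = [[1,1],[1,0]].
n = 158 = 10011110₂. Square-and-multiply, entries mod 466:
Q^1 = [[1,1],[1,0]]
Q^2 = (Q^1)² = [[2,1],[1,1]]
Q^4 = (Q^2)² = [[5,3],[3,2]]
Q^9 = (Q^4)²·Q = [[55,34],[34,21]]
Q^19 = (Q^9)²·Q = [[241,453],[453,254]]
Q^39 = (Q^19)²·Q = [[89,0],[0,89]]
Q^79 = (Q^39)²·Q = [[465,465],[465,0]]
Q^158 = (Q^79)² = [[2,1],[1,1]]
F_158 mod 466 = Q^158[0][1] = 1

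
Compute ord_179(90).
178

179 is prime, so ord(90) divides φ(179) = 178.
Divisors of 178: 1, 2, 89, 178.
Repeated squaring: 90^1 ≡ 90, 90^2 ≡ 45, 90^4 ≡ 56, 90^8 ≡ 93, 90^16 ≡ 57, 90^32 ≡ 27, 90^64 ≡ 13, 90^128 ≡ 169 (mod 179).
Test 90^d mod 179 for each divisor d in increasing order:
90^1 ≡ 90
90^2 ≡ 45
90^89 = 90^64·90^16·90^8·90^1 ≡ 178
90^178 = 90^128·90^32·90^16·90^2 ≡ 1  ← first divisor giving 1
The order is 178.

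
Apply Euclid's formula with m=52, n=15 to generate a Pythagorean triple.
(2479, 1560, 2929)

Euclid's formula: a = m² - n², b = 2mn, c = m² + n²
m = 52, n = 15
a = 52² - 15² = 2704 - 225 = 2479
b = 2 × 52 × 15 = 1560
c = 52² + 15² = 2704 + 225 = 2929
Verification: 2479² + 1560² = 6145441 + 2433600 = 8579041 = 2929² ✓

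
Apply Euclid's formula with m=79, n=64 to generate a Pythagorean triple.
(2145, 10112, 10337)

Euclid's formula: a = m² - n², b = 2mn, c = m² + n²
m = 79, n = 64
a = 79² - 64² = 6241 - 4096 = 2145
b = 2 × 79 × 64 = 10112
c = 79² + 64² = 6241 + 4096 = 10337
Verification: 2145² + 10112² = 4601025 + 102252544 = 106853569 = 10337² ✓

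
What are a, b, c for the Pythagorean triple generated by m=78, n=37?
(4715, 5772, 7453)

Euclid's formula: a = m² - n², b = 2mn, c = m² + n²
m = 78, n = 37
a = 78² - 37² = 6084 - 1369 = 4715
b = 2 × 78 × 37 = 5772
c = 78² + 37² = 6084 + 1369 = 7453
Verification: 4715² + 5772² = 22231225 + 33315984 = 55547209 = 7453² ✓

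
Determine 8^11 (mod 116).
32

Repeated squaring. Binary of 11 = 1011.
8^1 ≡ 8 (mod 116); 8^2 ≡ 64 (mod 116); 8^4 ≡ 36 (mod 116); 8^8 ≡ 20 (mod 116)
8^11 = 8^1 × 8^2 × 8^8 ≡ 32 (mod 116)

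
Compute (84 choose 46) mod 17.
6

Using Lucas' theorem:
Write n=84 and k=46 in base 17:
n in base 17: [4, 16]
k in base 17: [2, 12]
C(84,46) mod 17 = ∏ C(n_i, k_i) mod 17
Digit binomials (mod 17): C(4,2) = 6; C(16,12) = 1820 ≡ 1
Product: 6 × 1 = 6 ≡ 6 (mod 17)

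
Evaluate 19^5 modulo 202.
185

Repeated squaring. Binary of 5 = 101.
19^1 ≡ 19 (mod 202); 19^2 ≡ 159 (mod 202); 19^4 ≡ 31 (mod 202)
19^5 = 19^1 × 19^4 ≡ 185 (mod 202)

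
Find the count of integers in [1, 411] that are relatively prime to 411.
272

411 = 3 × 137
φ(n) = n × ∏(1 - 1/p) for each prime p dividing n
φ(411) = 411 × (1 - 1/3) × (1 - 1/137) = 272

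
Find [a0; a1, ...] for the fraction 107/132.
[0; 1, 4, 3, 1, 1, 3]

Euclidean algorithm steps:
107 = 0 × 132 + 107
132 = 1 × 107 + 25
107 = 4 × 25 + 7
25 = 3 × 7 + 4
7 = 1 × 4 + 3
4 = 1 × 3 + 1
3 = 3 × 1 + 0
Continued fraction: [0; 1, 4, 3, 1, 1, 3]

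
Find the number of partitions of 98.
150198136

p(n) counts ways to write n as a sum of positive integers (order ignored).
Euler's pentagonal recurrence: p(k) = p(k-1) + p(k-2) - p(k-5) - p(k-7) + p(k-12) + p(k-15) - ... (offsets j(3j∓1)/2, signs ++--, p(0)=1, p(<0)=0).
DP table for k = 0..97: p(0)=1, p(1)=1, p(2)=2, p(3)=3, p(4)=5, p(5)=7, p(6)=11, p(7)=15, p(8)=22, p(9)=30, p(10)=42, p(11)=56, p(12)=77, p(13)=101, p(14)=135, p(15)=176, p(16)=231, p(17)=297, p(18)=385, p(19)=490, p(20)=627, p(21)=792, p(22)=1002, p(23)=1255, p(24)=1575, p(25)=1958, p(26)=2436, p(27)=3010, p(28)=3718, p(29)=4565, p(30)=5604, p(31)=6842, p(32)=8349, p(33)=10143, p(34)=12310, p(35)=14883, p(36)=17977, p(37)=21637, p(38)=26015, p(39)=31185, p(40)=37338, p(41)=44583, p(42)=53174, p(43)=63261, p(44)=75175, p(45)=89134, p(46)=105558, p(47)=124754, p(48)=147273, p(49)=173525, p(50)=204226, p(51)=239943, p(52)=281589, p(53)=329931, p(54)=386155, p(55)=451276, p(56)=526823, p(57)=614154, p(58)=715220, p(59)=831820, p(60)=966467, p(61)=1121505, p(62)=1300156, p(63)=1505499, p(64)=1741630, p(65)=2012558, p(66)=2323520, p(67)=2679689, p(68)=3087735, p(69)=3554345, p(70)=4087968, p(71)=4697205, p(72)=5392783, p(73)=6185689, p(74)=7089500, p(75)=8118264, p(76)=9289091, p(77)=10619863, p(78)=12132164, p(79)=13848650, p(80)=15796476, p(81)=18004327, p(82)=20506255, p(83)=23338469, p(84)=26543660, p(85)=30167357, p(86)=34262962, p(87)=38887673, p(88)=44108109, p(89)=49995925, p(90)=56634173, p(91)=64112359, p(92)=72533807, p(93)=82010177, p(94)=92669720, p(95)=104651419, p(96)=118114304, p(97)=133230930.
Final step: p(98) = p(97) + p(96) - p(93) - p(91) + p(86) + p(83) - p(76) - p(72) + p(63) + p(58) - p(47) - p(41) + p(28) + p(21) - p(6)
= 133230930 + 118114304 - 82010177 - 64112359 + 34262962 + 23338469 - 9289091 - 5392783 + 1505499 + 715220 - 124754 - 44583 + 3718 + 792 - 11
= 150198136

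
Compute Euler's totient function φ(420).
96

420 = 2^2 × 3 × 5 × 7
φ(n) = n × ∏(1 - 1/p) for each prime p dividing n
φ(420) = 420 × (1 - 1/2) × (1 - 1/3) × (1 - 1/5) × (1 - 1/7) = 96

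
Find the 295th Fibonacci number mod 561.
115

Matrix identity: Q^n = [[F_(n+1), F_n], [F_n, F_(n-1)]] with Q = [[1,1],[1,0]].
n = 295 = 100100111₂. Square-and-multiply, entries mod 561:
Q^1 = [[1,1],[1,0]]
Q^2 = (Q^1)² = [[2,1],[1,1]]
Q^4 = (Q^2)² = [[5,3],[3,2]]
Q^9 = (Q^4)²·Q = [[55,34],[34,21]]
Q^18 = (Q^9)² = [[254,340],[340,475]]
Q^36 = (Q^18)² = [[35,459],[459,137]]
Q^73 = (Q^36)²·Q = [[256,409],[409,408]]
Q^147 = (Q^73)²·Q = [[54,2],[2,52]]
Q^295 = (Q^147)²·Q = [[327,115],[115,212]]
F_295 mod 561 = Q^295[0][1] = 115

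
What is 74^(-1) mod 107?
94

gcd(74, 107) = 1, so the inverse exists.
Extended Euclidean algorithm on (107, 74):
107 = 1 × 74 + 33  ⟹  33 = (1)·107 + (-1)·74
74 = 2 × 33 + 8  ⟹  8 = (-2)·107 + (3)·74
33 = 4 × 8 + 1  ⟹  1 = (9)·107 + (-13)·74
So (-13)·74 ≡ 1 (mod 107), i.e. 74^(-1) ≡ -13 ≡ 94 (mod 107).
Check: 74 × 94 = 6956 ≡ 1 (mod 107)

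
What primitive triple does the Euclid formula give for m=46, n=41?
(435, 3772, 3797)

Euclid's formula: a = m² - n², b = 2mn, c = m² + n²
m = 46, n = 41
a = 46² - 41² = 2116 - 1681 = 435
b = 2 × 46 × 41 = 3772
c = 46² + 41² = 2116 + 1681 = 3797
Verification: 435² + 3772² = 189225 + 14227984 = 14417209 = 3797² ✓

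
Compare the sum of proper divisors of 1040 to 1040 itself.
abundant

Proper divisors of 1040: sum = 1 + 2 + 4 + 5 + 8 + 10 + 13 + 16 + ... + 130 + 208 + 260 + 520 (19 divisors) = 1564
Since 1564 > 1040, 1040 is abundant.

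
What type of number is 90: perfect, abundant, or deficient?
abundant

Proper divisors of 90: sum = 1 + 2 + 3 + 5 + 6 + 9 + 10 + 15 + 18 + 30 + 45 = 144
Since 144 > 90, 90 is abundant.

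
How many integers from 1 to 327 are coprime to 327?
216

327 = 3 × 109
φ(n) = n × ∏(1 - 1/p) for each prime p dividing n
φ(327) = 327 × (1 - 1/3) × (1 - 1/109) = 216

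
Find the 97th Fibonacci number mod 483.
1

Matrix identity: Q^n = [[F_(n+1), F_n], [F_n, F_(n-1)]] with Q = [[1,1],[1,0]].
n = 97 = 1100001₂. Square-and-multiply, entries mod 483:
Q^1 = [[1,1],[1,0]]
Q^3 = (Q^1)²·Q = [[3,2],[2,1]]
Q^6 = (Q^3)² = [[13,8],[8,5]]
Q^12 = (Q^6)² = [[233,144],[144,89]]
Q^24 = (Q^12)² = [[160,0],[0,160]]
Q^48 = (Q^24)² = [[1,0],[0,1]]
Q^97 = (Q^48)²·Q = [[1,1],[1,0]]
F_97 mod 483 = Q^97[0][1] = 1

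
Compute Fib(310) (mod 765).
575

Matrix identity: Q^n = [[F_(n+1), F_n], [F_n, F_(n-1)]] with Q = [[1,1],[1,0]].
n = 310 = 100110110₂. Square-and-multiply, entries mod 765:
Q^1 = [[1,1],[1,0]]
Q^2 = (Q^1)² = [[2,1],[1,1]]
Q^4 = (Q^2)² = [[5,3],[3,2]]
Q^9 = (Q^4)²·Q = [[55,34],[34,21]]
Q^19 = (Q^9)²·Q = [[645,356],[356,289]]
Q^38 = (Q^19)² = [[376,494],[494,647]]
Q^77 = (Q^38)²·Q = [[314,617],[617,462]]
Q^155 = (Q^77)²·Q = [[297,395],[395,667]]
Q^310 = (Q^155)² = [[199,575],[575,389]]
F_310 mod 765 = Q^310[0][1] = 575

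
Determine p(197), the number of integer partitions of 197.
3068829878530

p(n) counts ways to write n as a sum of positive integers (order ignored).
Euler's pentagonal recurrence: p(k) = p(k-1) + p(k-2) - p(k-5) - p(k-7) + p(k-12) + p(k-15) - ... (offsets j(3j∓1)/2, signs ++--, p(0)=1, p(<0)=0).
DP table for k = 0..196: p(0)=1, p(1)=1, p(2)=2, p(3)=3, p(4)=5, p(5)=7, p(6)=11, p(7)=15, p(8)=22, p(9)=30, p(10)=42, p(11)=56, p(12)=77, p(13)=101, p(14)=135, p(15)=176, p(16)=231, p(17)=297, p(18)=385, p(19)=490, p(20)=627, p(21)=792, p(22)=1002, p(23)=1255, p(24)=1575, p(25)=1958, p(26)=2436, p(27)=3010, p(28)=3718, p(29)=4565, p(30)=5604, p(31)=6842, p(32)=8349, p(33)=10143, p(34)=12310, p(35)=14883, p(36)=17977, p(37)=21637, p(38)=26015, p(39)=31185, p(40)=37338, p(41)=44583, p(42)=53174, p(43)=63261, p(44)=75175, p(45)=89134, p(46)=105558, p(47)=124754, p(48)=147273, p(49)=173525, p(50)=204226, p(51)=239943, p(52)=281589, p(53)=329931, p(54)=386155, p(55)=451276, p(56)=526823, p(57)=614154, p(58)=715220, p(59)=831820, p(60)=966467, p(61)=1121505, p(62)=1300156, p(63)=1505499, p(64)=1741630, p(65)=2012558, p(66)=2323520, p(67)=2679689, p(68)=3087735, p(69)=3554345, p(70)=4087968, p(71)=4697205, p(72)=5392783, p(73)=6185689, p(74)=7089500, p(75)=8118264, p(76)=9289091, p(77)=10619863, p(78)=12132164, p(79)=13848650, p(80)=15796476, p(81)=18004327, p(82)=20506255, p(83)=23338469, p(84)=26543660, p(85)=30167357, p(86)=34262962, p(87)=38887673, p(88)=44108109, p(89)=49995925, p(90)=56634173, p(91)=64112359, p(92)=72533807, p(93)=82010177, p(94)=92669720, p(95)=104651419, p(96)=118114304, p(97)=133230930, p(98)=150198136, p(99)=169229875, p(100)=190569292, p(101)=214481126, p(102)=241265379, p(103)=271248950, p(104)=304801365, p(105)=342325709, p(106)=384276336, p(107)=431149389, p(108)=483502844, p(109)=541946240, p(110)=607163746, p(111)=679903203, p(112)=761002156, p(113)=851376628, p(114)=952050665, p(115)=1064144451, p(116)=1188908248, p(117)=1327710076, p(118)=1482074143, p(119)=1653668665, p(120)=1844349560, p(121)=2056148051, p(122)=2291320912, p(123)=2552338241, p(124)=2841940500, p(125)=3163127352, p(126)=3519222692, p(127)=3913864295, p(128)=4351078600, p(129)=4835271870, p(130)=5371315400, p(131)=5964539504, p(132)=6620830889, p(133)=7346629512, p(134)=8149040695, p(135)=9035836076, p(136)=10015581680, p(137)=11097645016, p(138)=12292341831, p(139)=13610949895, p(140)=15065878135, p(141)=16670689208, p(142)=18440293320, p(143)=20390982757, p(144)=22540654445, p(145)=24908858009, p(146)=27517052599, p(147)=30388671978, p(148)=33549419497, p(149)=37027355200, p(150)=40853235313, p(151)=45060624582, p(152)=49686288421, p(153)=54770336324, p(154)=60356673280, p(155)=66493182097, p(156)=73232243759, p(157)=80630964769, p(158)=88751778802, p(159)=97662728555, p(160)=107438159466, p(161)=118159068427, p(162)=129913904637, p(163)=142798995930, p(164)=156919475295, p(165)=172389800255, p(166)=189334822579, p(167)=207890420102, p(168)=228204732751, p(169)=250438925115, p(170)=274768617130, p(171)=301384802048, p(172)=330495499613, p(173)=362326859895, p(174)=397125074750, p(175)=435157697830, p(176)=476715857290, p(177)=522115831195, p(178)=571701605655, p(179)=625846753120, p(180)=684957390936, p(181)=749474411781, p(182)=819876908323, p(183)=896684817527, p(184)=980462880430, p(185)=1071823774337, p(186)=1171432692373, p(187)=1280011042268, p(188)=1398341745571, p(189)=1527273599625, p(190)=1667727404093, p(191)=1820701100652, p(192)=1987276856363, p(193)=2168627105469, p(194)=2366022741845, p(195)=2580840212973, p(196)=2814570987591.
Final step: p(197) = p(196) + p(195) - p(192) - p(190) + p(185) + p(182) - p(175) - p(171) + p(162) + p(157) - p(146) - p(140) + p(127) + p(120) - p(105) - p(97) + p(80) + p(71) - p(52) - p(42) + p(21) + p(10)
= 2814570987591 + 2580840212973 - 1987276856363 - 1667727404093 + 1071823774337 + 819876908323 - 435157697830 - 301384802048 + 129913904637 + 80630964769 - 27517052599 - 15065878135 + 3913864295 + 1844349560 - 342325709 - 133230930 + 15796476 + 4697205 - 281589 - 53174 + 792 + 42
= 3068829878530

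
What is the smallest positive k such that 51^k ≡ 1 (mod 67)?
66

67 is prime, so ord(51) divides φ(67) = 66.
Divisors of 66: 1, 2, 3, 6, 11, 22, 33, 66.
Repeated squaring: 51^1 ≡ 51, 51^2 ≡ 55, 51^4 ≡ 10, 51^8 ≡ 33, 51^16 ≡ 17, 51^32 ≡ 21, 51^64 ≡ 39 (mod 67).
Test 51^d mod 67 for each divisor d in increasing order:
51^1 ≡ 51
51^2 ≡ 55
51^3 = 51^2·51^1 ≡ 58
51^6 = 51^4·51^2 ≡ 14
51^11 = 51^8·51^2·51^1 ≡ 38
51^22 = 51^16·51^4·51^2 ≡ 37
51^33 = 51^32·51^1 ≡ 66
51^66 = 51^64·51^2 ≡ 1  ← first divisor giving 1
The order is 66.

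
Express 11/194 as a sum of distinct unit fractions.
1/18 + 1/873

Greedy algorithm:
11/194: ceiling(194/11) = 18, use 1/18
1/873: ceiling(873/1) = 873, use 1/873
Result: 11/194 = 1/18 + 1/873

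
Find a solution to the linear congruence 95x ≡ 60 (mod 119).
x ≡ 57 (mod 119)

gcd(95, 119) = 1, which divides 60, so solutions exist.
Find 95^(-1) mod 119 by the extended Euclidean algorithm:
119 = 1 × 95 + 24  ⟹  24 = (1)·119 + (-1)·95
95 = 3 × 24 + 23  ⟹  23 = (-3)·119 + (4)·95
24 = 1 × 23 + 1  ⟹  1 = (4)·119 + (-5)·95
So (-5)·95 ≡ 1 (mod 119), i.e. 95^(-1) ≡ -5 ≡ 114 (mod 119).
x ≡ 114 × 60 = 6840 ≡ 57 (mod 119).
Check: 95 × 57 = 5415 ≡ 60 (mod 119).
Unique solution: x ≡ 57 (mod 119)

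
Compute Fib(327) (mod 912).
610

Matrix identity: Q^n = [[F_(n+1), F_n], [F_n, F_(n-1)]] with Q = [[1,1],[1,0]].
n = 327 = 101000111₂. Square-and-multiply, entries mod 912:
Q^1 = [[1,1],[1,0]]
Q^2 = (Q^1)² = [[2,1],[1,1]]
Q^5 = (Q^2)²·Q = [[8,5],[5,3]]
Q^10 = (Q^5)² = [[89,55],[55,34]]
Q^20 = (Q^10)² = [[2,381],[381,533]]
Q^40 = (Q^20)² = [[157,459],[459,610]]
Q^81 = (Q^40)²·Q = [[55,34],[34,21]]
Q^163 = (Q^81)²·Q = [[381,533],[533,760]]
Q^327 = (Q^163)²·Q = [[459,610],[610,761]]
F_327 mod 912 = Q^327[0][1] = 610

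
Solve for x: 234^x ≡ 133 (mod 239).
146

Baby-step giant-step with step n = ⌈√239⌉ = 16.
Baby steps 234^j mod 239 (j:value) for j=0..15: 0:1, 1:234, 2:25, 3:114, 4:147, 5:221, 6:90, 7:28, 8:99, 9:222, 10:85, 11:53, 12:213, 13:130, 14:67, 15:143.
Giant-step multiplier: 234^(-16) ≡ 234^(238-16) = 234^222 ≡ 120 (mod 239).
Giant steps γ_i = 133·120^i mod 239: γ_0=133, γ_1=186, γ_2=93, γ_3=166, γ_4=83, γ_5=161, γ_6=200, γ_7=100, γ_8=50, γ_9=25 (in table at j=2).
x = i·n + j = 9·16 + 2 = 146.
Check: 234^146 ≡ 133 (mod 239).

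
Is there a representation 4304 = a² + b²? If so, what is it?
40² + 52² (a=40, b=52)

Factorization: 4304 = 2^4 × 269
By Fermat: n is sum of two squares iff every prime p ≡ 3 (mod 4) appears to even power.
All primes ≡ 3 (mod 4) appear to even power.
Search a = 0, 1, 2, … for 4304 - a² a perfect square: first hit at a = 40: 4304 - 1600 = 2704 = 52².
4304 = 40² + 52² = 1600 + 2704 ✓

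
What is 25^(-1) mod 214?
137

gcd(25, 214) = 1, so the inverse exists.
Extended Euclidean algorithm on (214, 25):
214 = 8 × 25 + 14  ⟹  14 = (1)·214 + (-8)·25
25 = 1 × 14 + 11  ⟹  11 = (-1)·214 + (9)·25
14 = 1 × 11 + 3  ⟹  3 = (2)·214 + (-17)·25
11 = 3 × 3 + 2  ⟹  2 = (-7)·214 + (60)·25
3 = 1 × 2 + 1  ⟹  1 = (9)·214 + (-77)·25
So (-77)·25 ≡ 1 (mod 214), i.e. 25^(-1) ≡ -77 ≡ 137 (mod 214).
Check: 25 × 137 = 3425 ≡ 1 (mod 214)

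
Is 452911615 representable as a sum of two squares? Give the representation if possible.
Not possible

Factorization: 452911615 = 5 × 13 × 191^3
By Fermat: n is sum of two squares iff every prime p ≡ 3 (mod 4) appears to even power.
Prime(s) ≡ 3 (mod 4) with odd exponent: [(191, 3)]
Therefore 452911615 cannot be expressed as a² + b².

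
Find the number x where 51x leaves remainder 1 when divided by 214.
21

gcd(51, 214) = 1, so the inverse exists.
Extended Euclidean algorithm on (214, 51):
214 = 4 × 51 + 10  ⟹  10 = (1)·214 + (-4)·51
51 = 5 × 10 + 1  ⟹  1 = (-5)·214 + (21)·51
So (21)·51 ≡ 1 (mod 214), i.e. 51^(-1) ≡ 21 (mod 214).
Check: 51 × 21 = 1071 ≡ 1 (mod 214)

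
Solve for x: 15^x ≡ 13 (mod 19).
7

Baby-step giant-step with step n = ⌈√19⌉ = 5.
Baby steps 15^j mod 19 (j:value) for j=0..4: 0:1, 1:15, 2:16, 3:12, 4:9.
Giant-step multiplier: 15^(-5) ≡ 15^(18-5) = 15^13 ≡ 10 (mod 19).
Giant steps γ_i = 13·10^i mod 19: γ_0=13, γ_1=16 (in table at j=2).
x = i·n + j = 1·5 + 2 = 7.
Check: 15^7 ≡ 13 (mod 19).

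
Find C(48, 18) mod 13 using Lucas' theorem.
1

Using Lucas' theorem:
Write n=48 and k=18 in base 13:
n in base 13: [3, 9]
k in base 13: [1, 5]
C(48,18) mod 13 = ∏ C(n_i, k_i) mod 13
Digit binomials (mod 13): C(3,1) = 3; C(9,5) = 126 ≡ 9
Product: 3 × 9 = 27 ≡ 1 (mod 13)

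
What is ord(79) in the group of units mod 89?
44

89 is prime, so ord(79) divides φ(89) = 88.
Divisors of 88: 1, 2, 4, 8, 11, 22, 44, 88.
Repeated squaring: 79^1 ≡ 79, 79^2 ≡ 11, 79^4 ≡ 32, 79^8 ≡ 45, 79^16 ≡ 67, 79^32 ≡ 39, 79^64 ≡ 8 (mod 89).
Test 79^d mod 89 for each divisor d in increasing order:
79^1 ≡ 79
79^2 ≡ 11
79^4 ≡ 32
79^8 ≡ 45
79^11 = 79^8·79^2·79^1 ≡ 34
79^22 = 79^16·79^4·79^2 ≡ 88
79^44 = 79^32·79^8·79^4 ≡ 1  ← first divisor giving 1
The order is 44.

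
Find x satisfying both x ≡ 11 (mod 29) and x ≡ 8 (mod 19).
388

Using Chinese Remainder Theorem:
M = 29 × 19 = 551
M1 = 19, M2 = 29
y1 = 19^(-1) mod 29 = 26
y2 = 29^(-1) mod 19 = 2
x = (11×19×26 + 8×29×2) mod 551 = 388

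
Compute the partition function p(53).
329931

p(n) counts ways to write n as a sum of positive integers (order ignored).
Euler's pentagonal recurrence: p(k) = p(k-1) + p(k-2) - p(k-5) - p(k-7) + p(k-12) + p(k-15) - ... (offsets j(3j∓1)/2, signs ++--, p(0)=1, p(<0)=0).
DP table for k = 0..52: p(0)=1, p(1)=1, p(2)=2, p(3)=3, p(4)=5, p(5)=7, p(6)=11, p(7)=15, p(8)=22, p(9)=30, p(10)=42, p(11)=56, p(12)=77, p(13)=101, p(14)=135, p(15)=176, p(16)=231, p(17)=297, p(18)=385, p(19)=490, p(20)=627, p(21)=792, p(22)=1002, p(23)=1255, p(24)=1575, p(25)=1958, p(26)=2436, p(27)=3010, p(28)=3718, p(29)=4565, p(30)=5604, p(31)=6842, p(32)=8349, p(33)=10143, p(34)=12310, p(35)=14883, p(36)=17977, p(37)=21637, p(38)=26015, p(39)=31185, p(40)=37338, p(41)=44583, p(42)=53174, p(43)=63261, p(44)=75175, p(45)=89134, p(46)=105558, p(47)=124754, p(48)=147273, p(49)=173525, p(50)=204226, p(51)=239943, p(52)=281589.
Final step: p(53) = p(52) + p(51) - p(48) - p(46) + p(41) + p(38) - p(31) - p(27) + p(18) + p(13) - p(2)
= 281589 + 239943 - 147273 - 105558 + 44583 + 26015 - 6842 - 3010 + 385 + 101 - 2
= 329931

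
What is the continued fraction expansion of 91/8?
[11; 2, 1, 2]

Euclidean algorithm steps:
91 = 11 × 8 + 3
8 = 2 × 3 + 2
3 = 1 × 2 + 1
2 = 2 × 1 + 0
Continued fraction: [11; 2, 1, 2]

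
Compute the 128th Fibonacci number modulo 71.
69

Matrix identity: Q^n = [[F_(n+1), F_n], [F_n, F_(n-1)]] with Q = [[1,1],[1,0]].
n = 128 = 10000000₂. Square-and-multiply, entries mod 71:
Q^1 = [[1,1],[1,0]]
Q^2 = (Q^1)² = [[2,1],[1,1]]
Q^4 = (Q^2)² = [[5,3],[3,2]]
Q^8 = (Q^4)² = [[34,21],[21,13]]
Q^16 = (Q^8)² = [[35,64],[64,42]]
Q^32 = (Q^16)² = [[67,29],[29,38]]
Q^64 = (Q^32)² = [[5,63],[63,13]]
Q^128 = (Q^64)² = [[18,69],[69,20]]
F_128 mod 71 = Q^128[0][1] = 69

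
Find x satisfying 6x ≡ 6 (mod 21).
x ≡ 1 (mod 7)

gcd(6, 21) = 3, which divides 6, so solutions exist.
Divide through by 3: 2x ≡ 2 (mod 7).
Find 2^(-1) mod 7 by the extended Euclidean algorithm:
7 = 3 × 2 + 1  ⟹  1 = (1)·7 + (-3)·2
So (-3)·2 ≡ 1 (mod 7), i.e. 2^(-1) ≡ -3 ≡ 4 (mod 7).
x ≡ 4 × 2 = 8 ≡ 1 (mod 7).
Check: 6 × 1 = 6 ≡ 6 (mod 21).
x ≡ 1 (mod 7), giving 3 solutions mod 21.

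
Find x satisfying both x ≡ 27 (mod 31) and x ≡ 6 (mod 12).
306

Using Chinese Remainder Theorem:
M = 31 × 12 = 372
M1 = 12, M2 = 31
y1 = 12^(-1) mod 31 = 13
y2 = 31^(-1) mod 12 = 7
x = (27×12×13 + 6×31×7) mod 372 = 306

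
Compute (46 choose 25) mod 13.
0

Using Lucas' theorem:
Write n=46 and k=25 in base 13:
n in base 13: [3, 7]
k in base 13: [1, 12]
C(46,25) mod 13 = ∏ C(n_i, k_i) mod 13
Digit binomials (mod 13): C(3,1) = 3; C(7,12) = 0 (k_i > n_i)
Product: 3 × 0 = 0 ≡ 0 (mod 13)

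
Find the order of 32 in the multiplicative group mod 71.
7

71 is prime, so ord(32) divides φ(71) = 70.
Divisors of 70: 1, 2, 5, 7, 10, 14, 35, 70.
Repeated squaring: 32^1 ≡ 32, 32^2 ≡ 30, 32^4 ≡ 48, 32^8 ≡ 32, 32^16 ≡ 30, 32^32 ≡ 48, 32^64 ≡ 32 (mod 71).
Test 32^d mod 71 for each divisor d in increasing order:
32^1 ≡ 32
32^2 ≡ 30
32^5 = 32^4·32^1 ≡ 45
32^7 = 32^4·32^2·32^1 ≡ 1  ← first divisor giving 1
The order is 7.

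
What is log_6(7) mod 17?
5

Baby-step giant-step with step n = ⌈√17⌉ = 5.
Baby steps 6^j mod 17 (j:value) for j=0..4: 0:1, 1:6, 2:2, 3:12, 4:4.
Giant-step multiplier: 6^(-5) ≡ 6^(16-5) = 6^11 ≡ 5 (mod 17).
Giant steps γ_i = 7·5^i mod 17: γ_0=7, γ_1=1 (in table at j=0).
x = i·n + j = 1·5 + 0 = 5.
Check: 6^5 ≡ 7 (mod 17).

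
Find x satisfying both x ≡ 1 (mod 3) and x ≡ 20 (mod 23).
43

Using Chinese Remainder Theorem:
M = 3 × 23 = 69
M1 = 23, M2 = 3
y1 = 23^(-1) mod 3 = 2
y2 = 3^(-1) mod 23 = 8
x = (1×23×2 + 20×3×8) mod 69 = 43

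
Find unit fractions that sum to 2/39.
1/20 + 1/780

Greedy algorithm:
2/39: ceiling(39/2) = 20, use 1/20
1/780: ceiling(780/1) = 780, use 1/780
Result: 2/39 = 1/20 + 1/780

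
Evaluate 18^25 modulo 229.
18

Repeated squaring. Binary of 25 = 11001.
18^1 ≡ 18 (mod 229); 18^2 ≡ 95 (mod 229); 18^4 ≡ 94 (mod 229); 18^8 ≡ 134 (mod 229); 18^16 ≡ 94 (mod 229)
18^25 = 18^1 × 18^8 × 18^16 ≡ 18 (mod 229)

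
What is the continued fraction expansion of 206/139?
[1; 2, 13, 2, 2]

Euclidean algorithm steps:
206 = 1 × 139 + 67
139 = 2 × 67 + 5
67 = 13 × 5 + 2
5 = 2 × 2 + 1
2 = 2 × 1 + 0
Continued fraction: [1; 2, 13, 2, 2]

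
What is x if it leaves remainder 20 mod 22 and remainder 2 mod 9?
20

Using Chinese Remainder Theorem:
M = 22 × 9 = 198
M1 = 9, M2 = 22
y1 = 9^(-1) mod 22 = 5
y2 = 22^(-1) mod 9 = 7
x = (20×9×5 + 2×22×7) mod 198 = 20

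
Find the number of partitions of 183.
896684817527

p(n) counts ways to write n as a sum of positive integers (order ignored).
Euler's pentagonal recurrence: p(k) = p(k-1) + p(k-2) - p(k-5) - p(k-7) + p(k-12) + p(k-15) - ... (offsets j(3j∓1)/2, signs ++--, p(0)=1, p(<0)=0).
DP table for k = 0..182: p(0)=1, p(1)=1, p(2)=2, p(3)=3, p(4)=5, p(5)=7, p(6)=11, p(7)=15, p(8)=22, p(9)=30, p(10)=42, p(11)=56, p(12)=77, p(13)=101, p(14)=135, p(15)=176, p(16)=231, p(17)=297, p(18)=385, p(19)=490, p(20)=627, p(21)=792, p(22)=1002, p(23)=1255, p(24)=1575, p(25)=1958, p(26)=2436, p(27)=3010, p(28)=3718, p(29)=4565, p(30)=5604, p(31)=6842, p(32)=8349, p(33)=10143, p(34)=12310, p(35)=14883, p(36)=17977, p(37)=21637, p(38)=26015, p(39)=31185, p(40)=37338, p(41)=44583, p(42)=53174, p(43)=63261, p(44)=75175, p(45)=89134, p(46)=105558, p(47)=124754, p(48)=147273, p(49)=173525, p(50)=204226, p(51)=239943, p(52)=281589, p(53)=329931, p(54)=386155, p(55)=451276, p(56)=526823, p(57)=614154, p(58)=715220, p(59)=831820, p(60)=966467, p(61)=1121505, p(62)=1300156, p(63)=1505499, p(64)=1741630, p(65)=2012558, p(66)=2323520, p(67)=2679689, p(68)=3087735, p(69)=3554345, p(70)=4087968, p(71)=4697205, p(72)=5392783, p(73)=6185689, p(74)=7089500, p(75)=8118264, p(76)=9289091, p(77)=10619863, p(78)=12132164, p(79)=13848650, p(80)=15796476, p(81)=18004327, p(82)=20506255, p(83)=23338469, p(84)=26543660, p(85)=30167357, p(86)=34262962, p(87)=38887673, p(88)=44108109, p(89)=49995925, p(90)=56634173, p(91)=64112359, p(92)=72533807, p(93)=82010177, p(94)=92669720, p(95)=104651419, p(96)=118114304, p(97)=133230930, p(98)=150198136, p(99)=169229875, p(100)=190569292, p(101)=214481126, p(102)=241265379, p(103)=271248950, p(104)=304801365, p(105)=342325709, p(106)=384276336, p(107)=431149389, p(108)=483502844, p(109)=541946240, p(110)=607163746, p(111)=679903203, p(112)=761002156, p(113)=851376628, p(114)=952050665, p(115)=1064144451, p(116)=1188908248, p(117)=1327710076, p(118)=1482074143, p(119)=1653668665, p(120)=1844349560, p(121)=2056148051, p(122)=2291320912, p(123)=2552338241, p(124)=2841940500, p(125)=3163127352, p(126)=3519222692, p(127)=3913864295, p(128)=4351078600, p(129)=4835271870, p(130)=5371315400, p(131)=5964539504, p(132)=6620830889, p(133)=7346629512, p(134)=8149040695, p(135)=9035836076, p(136)=10015581680, p(137)=11097645016, p(138)=12292341831, p(139)=13610949895, p(140)=15065878135, p(141)=16670689208, p(142)=18440293320, p(143)=20390982757, p(144)=22540654445, p(145)=24908858009, p(146)=27517052599, p(147)=30388671978, p(148)=33549419497, p(149)=37027355200, p(150)=40853235313, p(151)=45060624582, p(152)=49686288421, p(153)=54770336324, p(154)=60356673280, p(155)=66493182097, p(156)=73232243759, p(157)=80630964769, p(158)=88751778802, p(159)=97662728555, p(160)=107438159466, p(161)=118159068427, p(162)=129913904637, p(163)=142798995930, p(164)=156919475295, p(165)=172389800255, p(166)=189334822579, p(167)=207890420102, p(168)=228204732751, p(169)=250438925115, p(170)=274768617130, p(171)=301384802048, p(172)=330495499613, p(173)=362326859895, p(174)=397125074750, p(175)=435157697830, p(176)=476715857290, p(177)=522115831195, p(178)=571701605655, p(179)=625846753120, p(180)=684957390936, p(181)=749474411781, p(182)=819876908323.
Final step: p(183) = p(182) + p(181) - p(178) - p(176) + p(171) + p(168) - p(161) - p(157) + p(148) + p(143) - p(132) - p(126) + p(113) + p(106) - p(91) - p(83) + p(66) + p(57) - p(38) - p(28) + p(7)
= 819876908323 + 749474411781 - 571701605655 - 476715857290 + 301384802048 + 228204732751 - 118159068427 - 80630964769 + 33549419497 + 20390982757 - 6620830889 - 3519222692 + 851376628 + 384276336 - 64112359 - 23338469 + 2323520 + 614154 - 26015 - 3718 + 15
= 896684817527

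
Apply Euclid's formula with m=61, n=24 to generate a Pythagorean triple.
(3145, 2928, 4297)

Euclid's formula: a = m² - n², b = 2mn, c = m² + n²
m = 61, n = 24
a = 61² - 24² = 3721 - 576 = 3145
b = 2 × 61 × 24 = 2928
c = 61² + 24² = 3721 + 576 = 4297
Verification: 3145² + 2928² = 9891025 + 8573184 = 18464209 = 4297² ✓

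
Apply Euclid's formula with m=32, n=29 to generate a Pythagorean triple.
(183, 1856, 1865)

Euclid's formula: a = m² - n², b = 2mn, c = m² + n²
m = 32, n = 29
a = 32² - 29² = 1024 - 841 = 183
b = 2 × 32 × 29 = 1856
c = 32² + 29² = 1024 + 841 = 1865
Verification: 183² + 1856² = 33489 + 3444736 = 3478225 = 1865² ✓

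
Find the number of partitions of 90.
56634173

p(n) counts ways to write n as a sum of positive integers (order ignored).
Euler's pentagonal recurrence: p(k) = p(k-1) + p(k-2) - p(k-5) - p(k-7) + p(k-12) + p(k-15) - ... (offsets j(3j∓1)/2, signs ++--, p(0)=1, p(<0)=0).
DP table for k = 0..89: p(0)=1, p(1)=1, p(2)=2, p(3)=3, p(4)=5, p(5)=7, p(6)=11, p(7)=15, p(8)=22, p(9)=30, p(10)=42, p(11)=56, p(12)=77, p(13)=101, p(14)=135, p(15)=176, p(16)=231, p(17)=297, p(18)=385, p(19)=490, p(20)=627, p(21)=792, p(22)=1002, p(23)=1255, p(24)=1575, p(25)=1958, p(26)=2436, p(27)=3010, p(28)=3718, p(29)=4565, p(30)=5604, p(31)=6842, p(32)=8349, p(33)=10143, p(34)=12310, p(35)=14883, p(36)=17977, p(37)=21637, p(38)=26015, p(39)=31185, p(40)=37338, p(41)=44583, p(42)=53174, p(43)=63261, p(44)=75175, p(45)=89134, p(46)=105558, p(47)=124754, p(48)=147273, p(49)=173525, p(50)=204226, p(51)=239943, p(52)=281589, p(53)=329931, p(54)=386155, p(55)=451276, p(56)=526823, p(57)=614154, p(58)=715220, p(59)=831820, p(60)=966467, p(61)=1121505, p(62)=1300156, p(63)=1505499, p(64)=1741630, p(65)=2012558, p(66)=2323520, p(67)=2679689, p(68)=3087735, p(69)=3554345, p(70)=4087968, p(71)=4697205, p(72)=5392783, p(73)=6185689, p(74)=7089500, p(75)=8118264, p(76)=9289091, p(77)=10619863, p(78)=12132164, p(79)=13848650, p(80)=15796476, p(81)=18004327, p(82)=20506255, p(83)=23338469, p(84)=26543660, p(85)=30167357, p(86)=34262962, p(87)=38887673, p(88)=44108109, p(89)=49995925.
Final step: p(90) = p(89) + p(88) - p(85) - p(83) + p(78) + p(75) - p(68) - p(64) + p(55) + p(50) - p(39) - p(33) + p(20) + p(13)
= 49995925 + 44108109 - 30167357 - 23338469 + 12132164 + 8118264 - 3087735 - 1741630 + 451276 + 204226 - 31185 - 10143 + 627 + 101
= 56634173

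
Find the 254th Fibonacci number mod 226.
31

Matrix identity: Q^n = [[F_(n+1), F_n], [F_n, F_(n-1)]] with Q = [[1,1],[1,0]].
n = 254 = 11111110₂. Square-and-multiply, entries mod 226:
Q^1 = [[1,1],[1,0]]
Q^3 = (Q^1)²·Q = [[3,2],[2,1]]
Q^7 = (Q^3)²·Q = [[21,13],[13,8]]
Q^15 = (Q^7)²·Q = [[83,158],[158,151]]
Q^31 = (Q^15)²·Q = [[121,213],[213,134]]
Q^63 = (Q^31)²·Q = [[195,120],[120,75]]
Q^127 = (Q^63)²·Q = [[75,219],[219,82]]
Q^254 = (Q^127)² = [[24,31],[31,219]]
F_254 mod 226 = Q^254[0][1] = 31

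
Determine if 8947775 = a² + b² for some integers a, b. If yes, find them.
Not possible

Factorization: 8947775 = 5^2 × 71^3
By Fermat: n is sum of two squares iff every prime p ≡ 3 (mod 4) appears to even power.
Prime(s) ≡ 3 (mod 4) with odd exponent: [(71, 3)]
Therefore 8947775 cannot be expressed as a² + b².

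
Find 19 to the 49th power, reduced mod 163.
75

Repeated squaring. Binary of 49 = 110001.
19^1 ≡ 19 (mod 163); 19^2 ≡ 35 (mod 163); 19^4 ≡ 84 (mod 163); 19^8 ≡ 47 (mod 163); 19^16 ≡ 90 (mod 163); 19^32 ≡ 113 (mod 163)
19^49 = 19^1 × 19^16 × 19^32 ≡ 75 (mod 163)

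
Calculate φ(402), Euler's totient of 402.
132

402 = 2 × 3 × 67
φ(n) = n × ∏(1 - 1/p) for each prime p dividing n
φ(402) = 402 × (1 - 1/2) × (1 - 1/3) × (1 - 1/67) = 132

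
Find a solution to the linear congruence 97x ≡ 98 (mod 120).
x ≡ 74 (mod 120)

gcd(97, 120) = 1, which divides 98, so solutions exist.
Find 97^(-1) mod 120 by the extended Euclidean algorithm:
120 = 1 × 97 + 23  ⟹  23 = (1)·120 + (-1)·97
97 = 4 × 23 + 5  ⟹  5 = (-4)·120 + (5)·97
23 = 4 × 5 + 3  ⟹  3 = (17)·120 + (-21)·97
5 = 1 × 3 + 2  ⟹  2 = (-21)·120 + (26)·97
3 = 1 × 2 + 1  ⟹  1 = (38)·120 + (-47)·97
So (-47)·97 ≡ 1 (mod 120), i.e. 97^(-1) ≡ -47 ≡ 73 (mod 120).
x ≡ 73 × 98 = 7154 ≡ 74 (mod 120).
Check: 97 × 74 = 7178 ≡ 98 (mod 120).
Unique solution: x ≡ 74 (mod 120)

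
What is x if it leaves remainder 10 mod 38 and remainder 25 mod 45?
1150

Using Chinese Remainder Theorem:
M = 38 × 45 = 1710
M1 = 45, M2 = 38
y1 = 45^(-1) mod 38 = 11
y2 = 38^(-1) mod 45 = 32
x = (10×45×11 + 25×38×32) mod 1710 = 1150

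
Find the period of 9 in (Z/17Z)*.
8

17 is prime, so ord(9) divides φ(17) = 16.
Divisors of 16: 1, 2, 4, 8, 16.
Repeated squaring: 9^1 ≡ 9, 9^2 ≡ 13, 9^4 ≡ 16, 9^8 ≡ 1, 9^16 ≡ 1 (mod 17).
Test 9^d mod 17 for each divisor d in increasing order:
9^1 ≡ 9
9^2 ≡ 13
9^4 ≡ 16
9^8 ≡ 1  ← first divisor giving 1
The order is 8.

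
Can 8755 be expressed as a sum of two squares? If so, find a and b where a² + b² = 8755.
Not possible

Factorization: 8755 = 5 × 17 × 103
By Fermat: n is sum of two squares iff every prime p ≡ 3 (mod 4) appears to even power.
Prime(s) ≡ 3 (mod 4) with odd exponent: [(103, 1)]
Therefore 8755 cannot be expressed as a² + b².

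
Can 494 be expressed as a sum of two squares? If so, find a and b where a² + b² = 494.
Not possible

Factorization: 494 = 2 × 13 × 19
By Fermat: n is sum of two squares iff every prime p ≡ 3 (mod 4) appears to even power.
Prime(s) ≡ 3 (mod 4) with odd exponent: [(19, 1)]
Therefore 494 cannot be expressed as a² + b².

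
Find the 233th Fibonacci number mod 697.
628

Matrix identity: Q^n = [[F_(n+1), F_n], [F_n, F_(n-1)]] with Q = [[1,1],[1,0]].
n = 233 = 11101001₂. Square-and-multiply, entries mod 697:
Q^1 = [[1,1],[1,0]]
Q^3 = (Q^1)²·Q = [[3,2],[2,1]]
Q^7 = (Q^3)²·Q = [[21,13],[13,8]]
Q^14 = (Q^7)² = [[610,377],[377,233]]
Q^29 = (Q^14)²·Q = [[519,540],[540,676]]
Q^58 = (Q^29)² = [[573,575],[575,695]]
Q^116 = (Q^58)² = [[289,38],[38,251]]
Q^233 = (Q^116)²·Q = [[238,628],[628,307]]
F_233 mod 697 = Q^233[0][1] = 628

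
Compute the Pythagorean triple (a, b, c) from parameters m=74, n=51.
(2875, 7548, 8077)

Euclid's formula: a = m² - n², b = 2mn, c = m² + n²
m = 74, n = 51
a = 74² - 51² = 5476 - 2601 = 2875
b = 2 × 74 × 51 = 7548
c = 74² + 51² = 5476 + 2601 = 8077
Verification: 2875² + 7548² = 8265625 + 56972304 = 65237929 = 8077² ✓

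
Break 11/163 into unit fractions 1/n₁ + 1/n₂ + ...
1/15 + 1/1223 + 1/2990235

Greedy algorithm:
11/163: ceiling(163/11) = 15, use 1/15
2/2445: ceiling(2445/2) = 1223, use 1/1223
1/2990235: ceiling(2990235/1) = 2990235, use 1/2990235
Result: 11/163 = 1/15 + 1/1223 + 1/2990235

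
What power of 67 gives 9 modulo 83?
36

Baby-step giant-step with step n = ⌈√83⌉ = 10.
Baby steps 67^j mod 83 (j:value) for j=0..9: 0:1, 1:67, 2:7, 3:54, 4:49, 5:46, 6:11, 7:73, 8:77, 9:13.
Giant-step multiplier: 67^(-10) ≡ 67^(82-10) = 67^72 ≡ 81 (mod 83).
Giant steps γ_i = 9·81^i mod 83: γ_0=9, γ_1=65, γ_2=36, γ_3=11 (in table at j=6).
x = i·n + j = 3·10 + 6 = 36.
Check: 67^36 ≡ 9 (mod 83).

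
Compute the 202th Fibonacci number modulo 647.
275

Matrix identity: Q^n = [[F_(n+1), F_n], [F_n, F_(n-1)]] with Q = [[1,1],[1,0]].
n = 202 = 11001010₂. Square-and-multiply, entries mod 647:
Q^1 = [[1,1],[1,0]]
Q^3 = (Q^1)²·Q = [[3,2],[2,1]]
Q^6 = (Q^3)² = [[13,8],[8,5]]
Q^12 = (Q^6)² = [[233,144],[144,89]]
Q^25 = (Q^12)²·Q = [[404,620],[620,431]]
Q^50 = (Q^25)² = [[254,100],[100,154]]
Q^101 = (Q^50)²·Q = [[150,111],[111,39]]
Q^202 = (Q^101)² = [[530,275],[275,255]]
F_202 mod 647 = Q^202[0][1] = 275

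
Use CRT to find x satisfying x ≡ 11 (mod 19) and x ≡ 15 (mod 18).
87

Using Chinese Remainder Theorem:
M = 19 × 18 = 342
M1 = 18, M2 = 19
y1 = 18^(-1) mod 19 = 18
y2 = 19^(-1) mod 18 = 1
x = (11×18×18 + 15×19×1) mod 342 = 87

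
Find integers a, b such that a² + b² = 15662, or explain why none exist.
Not possible

Factorization: 15662 = 2 × 41 × 191
By Fermat: n is sum of two squares iff every prime p ≡ 3 (mod 4) appears to even power.
Prime(s) ≡ 3 (mod 4) with odd exponent: [(191, 1)]
Therefore 15662 cannot be expressed as a² + b².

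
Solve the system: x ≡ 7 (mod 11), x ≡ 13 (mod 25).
238

Using Chinese Remainder Theorem:
M = 11 × 25 = 275
M1 = 25, M2 = 11
y1 = 25^(-1) mod 11 = 4
y2 = 11^(-1) mod 25 = 16
x = (7×25×4 + 13×11×16) mod 275 = 238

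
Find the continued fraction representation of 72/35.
[2; 17, 2]

Euclidean algorithm steps:
72 = 2 × 35 + 2
35 = 17 × 2 + 1
2 = 2 × 1 + 0
Continued fraction: [2; 17, 2]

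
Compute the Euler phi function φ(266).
108

266 = 2 × 7 × 19
φ(n) = n × ∏(1 - 1/p) for each prime p dividing n
φ(266) = 266 × (1 - 1/2) × (1 - 1/7) × (1 - 1/19) = 108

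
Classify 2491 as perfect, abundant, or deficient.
deficient

Proper divisors of 2491: sum = 1 + 47 + 53 = 101
Since 101 < 2491, 2491 is deficient.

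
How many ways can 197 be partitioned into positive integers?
3068829878530

p(n) counts ways to write n as a sum of positive integers (order ignored).
Euler's pentagonal recurrence: p(k) = p(k-1) + p(k-2) - p(k-5) - p(k-7) + p(k-12) + p(k-15) - ... (offsets j(3j∓1)/2, signs ++--, p(0)=1, p(<0)=0).
DP table for k = 0..196: p(0)=1, p(1)=1, p(2)=2, p(3)=3, p(4)=5, p(5)=7, p(6)=11, p(7)=15, p(8)=22, p(9)=30, p(10)=42, p(11)=56, p(12)=77, p(13)=101, p(14)=135, p(15)=176, p(16)=231, p(17)=297, p(18)=385, p(19)=490, p(20)=627, p(21)=792, p(22)=1002, p(23)=1255, p(24)=1575, p(25)=1958, p(26)=2436, p(27)=3010, p(28)=3718, p(29)=4565, p(30)=5604, p(31)=6842, p(32)=8349, p(33)=10143, p(34)=12310, p(35)=14883, p(36)=17977, p(37)=21637, p(38)=26015, p(39)=31185, p(40)=37338, p(41)=44583, p(42)=53174, p(43)=63261, p(44)=75175, p(45)=89134, p(46)=105558, p(47)=124754, p(48)=147273, p(49)=173525, p(50)=204226, p(51)=239943, p(52)=281589, p(53)=329931, p(54)=386155, p(55)=451276, p(56)=526823, p(57)=614154, p(58)=715220, p(59)=831820, p(60)=966467, p(61)=1121505, p(62)=1300156, p(63)=1505499, p(64)=1741630, p(65)=2012558, p(66)=2323520, p(67)=2679689, p(68)=3087735, p(69)=3554345, p(70)=4087968, p(71)=4697205, p(72)=5392783, p(73)=6185689, p(74)=7089500, p(75)=8118264, p(76)=9289091, p(77)=10619863, p(78)=12132164, p(79)=13848650, p(80)=15796476, p(81)=18004327, p(82)=20506255, p(83)=23338469, p(84)=26543660, p(85)=30167357, p(86)=34262962, p(87)=38887673, p(88)=44108109, p(89)=49995925, p(90)=56634173, p(91)=64112359, p(92)=72533807, p(93)=82010177, p(94)=92669720, p(95)=104651419, p(96)=118114304, p(97)=133230930, p(98)=150198136, p(99)=169229875, p(100)=190569292, p(101)=214481126, p(102)=241265379, p(103)=271248950, p(104)=304801365, p(105)=342325709, p(106)=384276336, p(107)=431149389, p(108)=483502844, p(109)=541946240, p(110)=607163746, p(111)=679903203, p(112)=761002156, p(113)=851376628, p(114)=952050665, p(115)=1064144451, p(116)=1188908248, p(117)=1327710076, p(118)=1482074143, p(119)=1653668665, p(120)=1844349560, p(121)=2056148051, p(122)=2291320912, p(123)=2552338241, p(124)=2841940500, p(125)=3163127352, p(126)=3519222692, p(127)=3913864295, p(128)=4351078600, p(129)=4835271870, p(130)=5371315400, p(131)=5964539504, p(132)=6620830889, p(133)=7346629512, p(134)=8149040695, p(135)=9035836076, p(136)=10015581680, p(137)=11097645016, p(138)=12292341831, p(139)=13610949895, p(140)=15065878135, p(141)=16670689208, p(142)=18440293320, p(143)=20390982757, p(144)=22540654445, p(145)=24908858009, p(146)=27517052599, p(147)=30388671978, p(148)=33549419497, p(149)=37027355200, p(150)=40853235313, p(151)=45060624582, p(152)=49686288421, p(153)=54770336324, p(154)=60356673280, p(155)=66493182097, p(156)=73232243759, p(157)=80630964769, p(158)=88751778802, p(159)=97662728555, p(160)=107438159466, p(161)=118159068427, p(162)=129913904637, p(163)=142798995930, p(164)=156919475295, p(165)=172389800255, p(166)=189334822579, p(167)=207890420102, p(168)=228204732751, p(169)=250438925115, p(170)=274768617130, p(171)=301384802048, p(172)=330495499613, p(173)=362326859895, p(174)=397125074750, p(175)=435157697830, p(176)=476715857290, p(177)=522115831195, p(178)=571701605655, p(179)=625846753120, p(180)=684957390936, p(181)=749474411781, p(182)=819876908323, p(183)=896684817527, p(184)=980462880430, p(185)=1071823774337, p(186)=1171432692373, p(187)=1280011042268, p(188)=1398341745571, p(189)=1527273599625, p(190)=1667727404093, p(191)=1820701100652, p(192)=1987276856363, p(193)=2168627105469, p(194)=2366022741845, p(195)=2580840212973, p(196)=2814570987591.
Final step: p(197) = p(196) + p(195) - p(192) - p(190) + p(185) + p(182) - p(175) - p(171) + p(162) + p(157) - p(146) - p(140) + p(127) + p(120) - p(105) - p(97) + p(80) + p(71) - p(52) - p(42) + p(21) + p(10)
= 2814570987591 + 2580840212973 - 1987276856363 - 1667727404093 + 1071823774337 + 819876908323 - 435157697830 - 301384802048 + 129913904637 + 80630964769 - 27517052599 - 15065878135 + 3913864295 + 1844349560 - 342325709 - 133230930 + 15796476 + 4697205 - 281589 - 53174 + 792 + 42
= 3068829878530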